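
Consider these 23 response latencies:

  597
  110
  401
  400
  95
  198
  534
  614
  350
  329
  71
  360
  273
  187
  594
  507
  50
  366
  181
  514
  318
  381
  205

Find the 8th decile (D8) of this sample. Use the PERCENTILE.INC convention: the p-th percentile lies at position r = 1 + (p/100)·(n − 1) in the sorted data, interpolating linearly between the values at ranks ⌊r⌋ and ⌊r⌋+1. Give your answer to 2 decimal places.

511.20

Sorted: 50, 71, 95, 110, 181, 187, 198, 205, 273, 318, 329, 350, 360, 366, 381, 400, 401, 507, 514, 534, 594, 597, 614.
n = 23.
r = 1 + (80/100)·(23 − 1) = 1 + 17.6 = 18.6.
Rank 18 is 507 and rank 19 is 514.
Interpolate: 507 + 0.6·(514 − 507) = 507 + 0.6·7 = 511.2.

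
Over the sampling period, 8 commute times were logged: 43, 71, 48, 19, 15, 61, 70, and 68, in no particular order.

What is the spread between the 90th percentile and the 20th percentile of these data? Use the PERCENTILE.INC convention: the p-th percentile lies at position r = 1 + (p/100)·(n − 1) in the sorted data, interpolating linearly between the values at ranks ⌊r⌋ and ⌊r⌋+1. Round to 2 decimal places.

41.70

Sorted: 15, 19, 43, 48, 61, 68, 70, 71.
n = 8.
P20: r = 2.4; ranks 2–3 are 19, 43; interpolating gives 28.6.
P90: r = 7.3; ranks 7–8 are 70, 71; interpolating gives 70.3.
Difference: 70.3 − 28.6 = 41.7.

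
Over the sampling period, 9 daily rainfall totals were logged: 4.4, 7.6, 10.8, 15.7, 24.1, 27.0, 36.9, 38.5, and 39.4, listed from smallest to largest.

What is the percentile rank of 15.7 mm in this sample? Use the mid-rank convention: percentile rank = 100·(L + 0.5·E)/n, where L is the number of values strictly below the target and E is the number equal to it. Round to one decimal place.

38.9

Count below 15.7: L = 3; count equal: E = 1; n = 9.
Percentile rank = 100·(3 + 0.5·1)/9 = 100·3.5/9 = 38.89.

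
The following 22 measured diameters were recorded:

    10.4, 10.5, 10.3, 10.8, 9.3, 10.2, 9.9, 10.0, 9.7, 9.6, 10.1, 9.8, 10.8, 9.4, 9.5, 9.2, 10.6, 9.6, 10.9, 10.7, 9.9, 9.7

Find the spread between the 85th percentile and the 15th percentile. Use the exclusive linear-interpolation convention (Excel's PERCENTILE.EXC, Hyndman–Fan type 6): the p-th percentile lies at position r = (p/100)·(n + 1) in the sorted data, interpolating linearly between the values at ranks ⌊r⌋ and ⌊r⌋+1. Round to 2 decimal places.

1.31

Sorted: 9.2, 9.3, 9.4, 9.5, 9.6, 9.6, 9.7, 9.7, 9.8, 9.9, 9.9, 10.0, 10.1, 10.2, 10.3, 10.4, 10.5, 10.6, 10.7, 10.8, 10.8, 10.9.
n = 22.
P15: r = 3.45; ranks 3–4 are 9.4, 9.5; interpolating gives 9.445.
P85: r = 19.55; ranks 19–20 are 10.7, 10.8; interpolating gives 10.755.
Difference: 10.755 − 9.445 = 1.31.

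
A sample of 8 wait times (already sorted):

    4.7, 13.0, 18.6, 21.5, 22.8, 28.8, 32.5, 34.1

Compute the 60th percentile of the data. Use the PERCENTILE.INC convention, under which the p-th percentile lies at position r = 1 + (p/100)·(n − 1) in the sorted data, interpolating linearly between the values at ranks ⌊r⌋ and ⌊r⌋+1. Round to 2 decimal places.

n = 8.
r = 1 + (60/100)·(8 − 1) = 1 + 4.2 = 5.2.
Rank 5 is 22.8 and rank 6 is 28.8.
Interpolate: 22.8 + 0.2·(28.8 − 22.8) = 22.8 + 0.2·6 = 24.

24.00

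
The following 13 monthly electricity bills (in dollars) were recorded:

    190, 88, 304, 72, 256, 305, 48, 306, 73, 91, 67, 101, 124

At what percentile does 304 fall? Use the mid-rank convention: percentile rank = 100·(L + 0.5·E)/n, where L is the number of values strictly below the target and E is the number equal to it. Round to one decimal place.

80.8

Sorted: 48, 67, 72, 73, 88, 91, 101, 124, 190, 256, 304, 305, 306.
Count below 304: L = 10; count equal: E = 1; n = 13.
Percentile rank = 100·(10 + 0.5·1)/13 = 100·10.5/13 = 80.77.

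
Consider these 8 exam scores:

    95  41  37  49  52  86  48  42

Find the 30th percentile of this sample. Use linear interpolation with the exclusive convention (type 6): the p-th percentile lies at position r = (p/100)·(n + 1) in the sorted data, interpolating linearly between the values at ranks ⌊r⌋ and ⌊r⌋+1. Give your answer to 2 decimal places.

41.70

Sorted: 37, 41, 42, 48, 49, 52, 86, 95.
n = 8.
r = (30/100)·(8 + 1) = 2.7.
Rank 2 is 41 and rank 3 is 42.
Interpolate: 41 + 0.7·(42 − 41) = 41 + 0.7·1 = 41.7.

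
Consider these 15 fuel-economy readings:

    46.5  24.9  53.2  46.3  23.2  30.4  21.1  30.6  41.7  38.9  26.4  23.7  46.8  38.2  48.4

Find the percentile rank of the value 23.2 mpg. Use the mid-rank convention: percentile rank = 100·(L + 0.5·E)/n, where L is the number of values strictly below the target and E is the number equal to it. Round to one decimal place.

10.0

Sorted: 21.1, 23.2, 23.7, 24.9, 26.4, 30.4, 30.6, 38.2, 38.9, 41.7, 46.3, 46.5, 46.8, 48.4, 53.2.
Count below 23.2: L = 1; count equal: E = 1; n = 15.
Percentile rank = 100·(1 + 0.5·1)/15 = 100·1.5/15 = 10.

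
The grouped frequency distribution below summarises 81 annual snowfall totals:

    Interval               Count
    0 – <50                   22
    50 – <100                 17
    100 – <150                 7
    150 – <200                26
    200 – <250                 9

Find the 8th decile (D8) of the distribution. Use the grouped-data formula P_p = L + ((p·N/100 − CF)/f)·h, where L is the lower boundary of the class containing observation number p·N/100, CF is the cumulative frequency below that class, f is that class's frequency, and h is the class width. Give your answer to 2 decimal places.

186.15

N = 81; target position k = 80/100 · 81 = 64.8.
Cumulative frequencies: 22, 39, 46, 72, 81.
Observation 64.8 falls in the class 150 – <200.
L = 150, CF = 46, f = 26, h = 50.
P80 = 150 + ((64.8 − 46)/26)·50 = 150 + 36.1538 = 186.154.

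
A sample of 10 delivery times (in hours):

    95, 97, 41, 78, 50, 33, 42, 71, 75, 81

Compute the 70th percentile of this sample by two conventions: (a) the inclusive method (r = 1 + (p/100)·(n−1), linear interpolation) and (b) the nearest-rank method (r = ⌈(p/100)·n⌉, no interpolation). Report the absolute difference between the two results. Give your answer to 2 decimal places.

0.90

Sorted: 33, 41, 42, 50, 71, 75, 78, 81, 95, 97.
n = 10.
(a) r = 7.3; between ranks 7 (78) and 8 (81): 78.9.
(b) the nearest-rank method: rank 7 → 78.
|78.9 − 78| = 0.9.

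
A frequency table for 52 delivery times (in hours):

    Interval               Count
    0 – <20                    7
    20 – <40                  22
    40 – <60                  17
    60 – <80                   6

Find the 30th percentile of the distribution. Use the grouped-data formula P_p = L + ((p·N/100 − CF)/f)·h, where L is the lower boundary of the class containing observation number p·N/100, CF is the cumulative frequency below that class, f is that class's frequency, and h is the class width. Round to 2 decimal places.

N = 52; target position k = 30/100 · 52 = 15.6.
Cumulative frequencies: 7, 29, 46, 52.
Observation 15.6 falls in the class 20 – <40.
L = 20, CF = 7, f = 22, h = 20.
P30 = 20 + ((15.6 − 7)/22)·20 = 20 + 7.81818 = 27.8182.

27.82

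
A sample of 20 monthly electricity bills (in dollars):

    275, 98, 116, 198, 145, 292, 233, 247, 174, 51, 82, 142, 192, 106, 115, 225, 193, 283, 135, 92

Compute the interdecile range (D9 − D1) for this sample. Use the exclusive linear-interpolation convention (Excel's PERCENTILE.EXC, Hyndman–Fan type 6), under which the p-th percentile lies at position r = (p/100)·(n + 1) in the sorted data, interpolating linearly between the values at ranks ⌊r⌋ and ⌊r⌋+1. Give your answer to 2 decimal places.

199.20

Sorted: 51, 82, 92, 98, 106, 115, 116, 135, 142, 145, 174, 192, 193, 198, 225, 233, 247, 275, 283, 292.
n = 20.
P10: r = 2.1; ranks 2–3 are 82, 92; interpolating gives 83.
P90: r = 18.9; ranks 18–19 are 275, 283; interpolating gives 282.2.
Difference: 282.2 − 83 = 199.2.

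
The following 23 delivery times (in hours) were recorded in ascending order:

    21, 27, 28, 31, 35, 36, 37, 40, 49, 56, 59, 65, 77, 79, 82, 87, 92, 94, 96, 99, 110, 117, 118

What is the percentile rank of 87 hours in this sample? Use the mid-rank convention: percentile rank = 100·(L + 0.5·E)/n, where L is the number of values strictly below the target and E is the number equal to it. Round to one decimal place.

Count below 87: L = 15; count equal: E = 1; n = 23.
Percentile rank = 100·(15 + 0.5·1)/23 = 100·15.5/23 = 67.39.

67.4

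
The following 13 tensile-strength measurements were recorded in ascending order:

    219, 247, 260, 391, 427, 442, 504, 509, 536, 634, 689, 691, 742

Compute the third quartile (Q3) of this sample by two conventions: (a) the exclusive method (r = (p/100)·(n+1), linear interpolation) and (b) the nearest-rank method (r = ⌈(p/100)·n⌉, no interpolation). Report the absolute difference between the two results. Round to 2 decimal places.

27.50

n = 13.
(a) r = 10.5; between ranks 10 (634) and 11 (689): 661.5.
(b) the nearest-rank method: rank 10 → 634.
|661.5 − 634| = 27.5.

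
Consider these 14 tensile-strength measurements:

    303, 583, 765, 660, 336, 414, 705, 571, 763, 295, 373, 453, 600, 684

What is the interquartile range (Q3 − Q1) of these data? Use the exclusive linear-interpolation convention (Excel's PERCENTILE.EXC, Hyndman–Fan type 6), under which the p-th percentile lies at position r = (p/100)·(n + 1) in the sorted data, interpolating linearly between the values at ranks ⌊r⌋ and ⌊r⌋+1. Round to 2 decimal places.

325.50

Sorted: 295, 303, 336, 373, 414, 453, 571, 583, 600, 660, 684, 705, 763, 765.
n = 14.
P25: r = 3.75; ranks 3–4 are 336, 373; interpolating gives 363.75.
P75: r = 11.25; ranks 11–12 are 684, 705; interpolating gives 689.25.
Difference: 689.25 − 363.75 = 325.5.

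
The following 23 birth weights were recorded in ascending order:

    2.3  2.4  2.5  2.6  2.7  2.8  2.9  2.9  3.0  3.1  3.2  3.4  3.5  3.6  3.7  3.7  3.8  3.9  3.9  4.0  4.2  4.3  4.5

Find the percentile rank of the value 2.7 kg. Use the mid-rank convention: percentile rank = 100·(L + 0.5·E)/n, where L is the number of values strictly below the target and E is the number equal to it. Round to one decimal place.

Count below 2.7: L = 4; count equal: E = 1; n = 23.
Percentile rank = 100·(4 + 0.5·1)/23 = 100·4.5/23 = 19.57.

19.6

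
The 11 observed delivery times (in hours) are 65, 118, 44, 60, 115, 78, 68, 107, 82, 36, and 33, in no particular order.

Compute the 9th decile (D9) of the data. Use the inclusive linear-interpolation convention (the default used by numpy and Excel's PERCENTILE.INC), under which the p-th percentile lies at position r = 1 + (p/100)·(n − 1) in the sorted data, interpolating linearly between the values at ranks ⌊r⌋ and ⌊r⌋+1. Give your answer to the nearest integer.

115

Sorted: 33, 36, 44, 60, 65, 68, 78, 82, 107, 115, 118.
n = 11.
r = 1 + (90/100)·(11 − 1) = 1 + 9 = 10.
r is an integer, so P90 is the value at rank 10: 115.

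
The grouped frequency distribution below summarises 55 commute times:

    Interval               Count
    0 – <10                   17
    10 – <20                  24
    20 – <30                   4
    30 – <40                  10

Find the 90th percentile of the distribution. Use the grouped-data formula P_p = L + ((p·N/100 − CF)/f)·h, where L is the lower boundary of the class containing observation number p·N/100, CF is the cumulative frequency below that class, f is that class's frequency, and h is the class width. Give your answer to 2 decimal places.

N = 55; target position k = 90/100 · 55 = 49.5.
Cumulative frequencies: 17, 41, 45, 55.
Observation 49.5 falls in the class 30 – <40.
L = 30, CF = 45, f = 10, h = 10.
P90 = 30 + ((49.5 − 45)/10)·10 = 30 + 4.5 = 34.5.

34.50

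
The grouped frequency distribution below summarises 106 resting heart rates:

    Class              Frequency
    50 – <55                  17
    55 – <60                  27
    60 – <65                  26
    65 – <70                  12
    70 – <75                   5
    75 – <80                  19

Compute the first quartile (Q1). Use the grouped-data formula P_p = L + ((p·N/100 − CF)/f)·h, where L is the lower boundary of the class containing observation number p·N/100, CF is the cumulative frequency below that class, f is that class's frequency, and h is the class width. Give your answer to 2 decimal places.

56.76

N = 106; target position k = 25/100 · 106 = 26.5.
Cumulative frequencies: 17, 44, 70, 82, 87, 106.
Observation 26.5 falls in the class 55 – <60.
L = 55, CF = 17, f = 27, h = 5.
P25 = 55 + ((26.5 − 17)/27)·5 = 55 + 1.75926 = 56.7593.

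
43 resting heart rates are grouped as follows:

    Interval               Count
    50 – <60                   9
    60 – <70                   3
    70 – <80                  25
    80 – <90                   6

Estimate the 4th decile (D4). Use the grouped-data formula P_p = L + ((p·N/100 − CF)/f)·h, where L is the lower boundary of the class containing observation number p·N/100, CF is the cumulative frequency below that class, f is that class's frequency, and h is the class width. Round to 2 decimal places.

N = 43; target position k = 40/100 · 43 = 17.2.
Cumulative frequencies: 9, 12, 37, 43.
Observation 17.2 falls in the class 70 – <80.
L = 70, CF = 12, f = 25, h = 10.
P40 = 70 + ((17.2 − 12)/25)·10 = 70 + 2.08 = 72.08.

72.08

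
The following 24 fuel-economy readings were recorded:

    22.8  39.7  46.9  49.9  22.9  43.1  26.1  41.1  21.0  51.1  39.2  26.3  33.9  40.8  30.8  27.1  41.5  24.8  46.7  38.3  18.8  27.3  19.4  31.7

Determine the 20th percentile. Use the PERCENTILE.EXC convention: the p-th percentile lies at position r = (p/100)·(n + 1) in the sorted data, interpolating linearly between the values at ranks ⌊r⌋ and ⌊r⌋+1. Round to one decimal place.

Sorted: 18.8, 19.4, 21.0, 22.8, 22.9, 24.8, 26.1, 26.3, 27.1, 27.3, 30.8, 31.7, 33.9, 38.3, 39.2, 39.7, 40.8, 41.1, 41.5, 43.1, 46.7, 46.9, 49.9, 51.1.
n = 24.
r = (20/100)·(24 + 1) = 5.
r is an integer, so P20 is the value at rank 5: 22.9.

22.9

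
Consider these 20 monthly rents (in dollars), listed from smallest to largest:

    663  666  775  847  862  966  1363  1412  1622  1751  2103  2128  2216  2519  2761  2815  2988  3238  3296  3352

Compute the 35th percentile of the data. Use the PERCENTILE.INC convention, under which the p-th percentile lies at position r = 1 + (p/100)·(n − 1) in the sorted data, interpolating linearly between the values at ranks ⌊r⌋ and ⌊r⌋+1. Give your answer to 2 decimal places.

1394.85

n = 20.
r = 1 + (35/100)·(20 − 1) = 1 + 6.65 = 7.65.
Rank 7 is 1363 and rank 8 is 1412.
Interpolate: 1363 + 0.65·(1412 − 1363) = 1363 + 0.65·49 = 1394.85.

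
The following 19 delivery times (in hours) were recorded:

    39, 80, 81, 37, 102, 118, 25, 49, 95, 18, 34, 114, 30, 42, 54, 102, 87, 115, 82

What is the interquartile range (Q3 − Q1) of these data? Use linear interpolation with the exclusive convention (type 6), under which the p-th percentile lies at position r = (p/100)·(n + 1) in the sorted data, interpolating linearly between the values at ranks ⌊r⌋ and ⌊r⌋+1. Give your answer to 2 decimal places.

65.00

Sorted: 18, 25, 30, 34, 37, 39, 42, 49, 54, 80, 81, 82, 87, 95, 102, 102, 114, 115, 118.
n = 19.
P25: r = 5 (integer) → 37.
P75: r = 15 (integer) → 102.
Difference: 102 − 37 = 65.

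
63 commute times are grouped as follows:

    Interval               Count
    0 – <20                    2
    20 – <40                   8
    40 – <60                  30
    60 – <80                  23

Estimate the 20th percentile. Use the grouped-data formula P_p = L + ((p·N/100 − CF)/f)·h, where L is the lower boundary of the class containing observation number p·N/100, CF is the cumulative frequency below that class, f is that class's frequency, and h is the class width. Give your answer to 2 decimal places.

41.73

N = 63; target position k = 20/100 · 63 = 12.6.
Cumulative frequencies: 2, 10, 40, 63.
Observation 12.6 falls in the class 40 – <60.
L = 40, CF = 10, f = 30, h = 20.
P20 = 40 + ((12.6 − 10)/30)·20 = 40 + 1.73333 = 41.7333.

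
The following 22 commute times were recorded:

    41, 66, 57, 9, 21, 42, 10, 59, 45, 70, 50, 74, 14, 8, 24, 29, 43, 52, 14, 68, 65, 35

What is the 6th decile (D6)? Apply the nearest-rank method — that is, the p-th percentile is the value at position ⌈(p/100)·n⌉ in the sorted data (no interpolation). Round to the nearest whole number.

Sorted: 8, 9, 10, 14, 14, 21, 24, 29, 35, 41, 42, 43, 45, 50, 52, 57, 59, 65, 66, 68, 70, 74.
n = 22.
Position = ⌈60/100 · 22⌉ = ⌈13.2⌉ = 14.
The value at rank 14 is 50.

50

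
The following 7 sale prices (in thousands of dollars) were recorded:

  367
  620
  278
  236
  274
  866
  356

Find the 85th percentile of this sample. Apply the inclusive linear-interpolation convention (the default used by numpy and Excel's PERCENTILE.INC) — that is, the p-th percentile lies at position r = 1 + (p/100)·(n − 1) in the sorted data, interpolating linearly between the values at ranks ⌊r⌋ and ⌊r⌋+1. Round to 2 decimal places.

Sorted: 236, 274, 278, 356, 367, 620, 866.
n = 7.
r = 1 + (85/100)·(7 − 1) = 1 + 5.1 = 6.1.
Rank 6 is 620 and rank 7 is 866.
Interpolate: 620 + 0.1·(866 − 620) = 620 + 0.1·246 = 644.6.

644.60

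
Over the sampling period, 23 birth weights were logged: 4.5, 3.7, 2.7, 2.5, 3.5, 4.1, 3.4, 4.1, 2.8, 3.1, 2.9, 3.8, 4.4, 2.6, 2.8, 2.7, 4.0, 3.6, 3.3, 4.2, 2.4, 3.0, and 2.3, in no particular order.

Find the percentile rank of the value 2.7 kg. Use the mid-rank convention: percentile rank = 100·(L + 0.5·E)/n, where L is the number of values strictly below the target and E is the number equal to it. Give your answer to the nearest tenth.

21.7

Sorted: 2.3, 2.4, 2.5, 2.6, 2.7, 2.7, 2.8, 2.8, 2.9, 3.0, 3.1, 3.3, 3.4, 3.5, 3.6, 3.7, 3.8, 4.0, 4.1, 4.1, 4.2, 4.4, 4.5.
Count below 2.7: L = 4; count equal: E = 2; n = 23.
Percentile rank = 100·(4 + 0.5·2)/23 = 100·5/23 = 21.74.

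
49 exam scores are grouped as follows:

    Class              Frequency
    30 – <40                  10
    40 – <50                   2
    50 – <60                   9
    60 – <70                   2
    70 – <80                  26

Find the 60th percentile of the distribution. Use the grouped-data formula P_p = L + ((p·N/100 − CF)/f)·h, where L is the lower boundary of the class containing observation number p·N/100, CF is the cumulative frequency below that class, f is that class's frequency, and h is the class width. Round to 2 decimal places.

N = 49; target position k = 60/100 · 49 = 29.4.
Cumulative frequencies: 10, 12, 21, 23, 49.
Observation 29.4 falls in the class 70 – <80.
L = 70, CF = 23, f = 26, h = 10.
P60 = 70 + ((29.4 − 23)/26)·10 = 70 + 2.46154 = 72.4615.

72.46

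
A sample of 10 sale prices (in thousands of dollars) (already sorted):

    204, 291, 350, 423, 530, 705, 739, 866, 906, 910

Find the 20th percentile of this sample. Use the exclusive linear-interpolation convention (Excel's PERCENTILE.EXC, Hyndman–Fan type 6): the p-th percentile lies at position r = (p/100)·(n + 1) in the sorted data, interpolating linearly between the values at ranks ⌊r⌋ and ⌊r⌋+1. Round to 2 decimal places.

n = 10.
r = (20/100)·(10 + 1) = 2.2.
Rank 2 is 291 and rank 3 is 350.
Interpolate: 291 + 0.2·(350 − 291) = 291 + 0.2·59 = 302.8.

302.80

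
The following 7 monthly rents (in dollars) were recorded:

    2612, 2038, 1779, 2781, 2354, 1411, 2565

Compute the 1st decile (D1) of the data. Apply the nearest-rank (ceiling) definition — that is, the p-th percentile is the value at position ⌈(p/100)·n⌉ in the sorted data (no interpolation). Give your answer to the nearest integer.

Sorted: 1411, 1779, 2038, 2354, 2565, 2612, 2781.
n = 7.
Position = ⌈10/100 · 7⌉ = ⌈0.7⌉ = 1.
The value at rank 1 is 1411.

1411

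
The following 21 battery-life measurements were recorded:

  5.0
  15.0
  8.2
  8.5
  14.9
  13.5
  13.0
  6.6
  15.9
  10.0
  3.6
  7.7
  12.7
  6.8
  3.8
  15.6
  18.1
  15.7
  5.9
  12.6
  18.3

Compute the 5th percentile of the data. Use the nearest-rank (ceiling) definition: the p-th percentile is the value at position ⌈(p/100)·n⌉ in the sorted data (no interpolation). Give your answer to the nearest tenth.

Sorted: 3.6, 3.8, 5.0, 5.9, 6.6, 6.8, 7.7, 8.2, 8.5, 10.0, 12.6, 12.7, 13.0, 13.5, 14.9, 15.0, 15.6, 15.7, 15.9, 18.1, 18.3.
n = 21.
Position = ⌈5/100 · 21⌉ = ⌈1.05⌉ = 2.
The value at rank 2 is 3.8.

3.8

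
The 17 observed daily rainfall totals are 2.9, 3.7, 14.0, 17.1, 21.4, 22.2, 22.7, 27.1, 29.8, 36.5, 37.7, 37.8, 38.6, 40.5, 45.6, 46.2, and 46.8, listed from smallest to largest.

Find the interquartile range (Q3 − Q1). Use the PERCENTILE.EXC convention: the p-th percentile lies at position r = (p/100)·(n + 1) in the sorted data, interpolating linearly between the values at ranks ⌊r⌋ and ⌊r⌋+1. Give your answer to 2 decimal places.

20.30

n = 17.
P25: r = 4.5; ranks 4–5 are 17.1, 21.4; interpolating gives 19.25.
P75: r = 13.5; ranks 13–14 are 38.6, 40.5; interpolating gives 39.55.
Difference: 39.55 − 19.25 = 20.3.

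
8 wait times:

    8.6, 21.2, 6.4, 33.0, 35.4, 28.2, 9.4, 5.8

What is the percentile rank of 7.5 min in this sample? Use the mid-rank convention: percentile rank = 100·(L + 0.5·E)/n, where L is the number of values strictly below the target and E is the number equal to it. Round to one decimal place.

Sorted: 5.8, 6.4, 8.6, 9.4, 21.2, 28.2, 33.0, 35.4.
Count below 7.5: L = 2; count equal: E = 0; n = 8.
Percentile rank = 100·(2 + 0.5·0)/8 = 100·2/8 = 25.

25.0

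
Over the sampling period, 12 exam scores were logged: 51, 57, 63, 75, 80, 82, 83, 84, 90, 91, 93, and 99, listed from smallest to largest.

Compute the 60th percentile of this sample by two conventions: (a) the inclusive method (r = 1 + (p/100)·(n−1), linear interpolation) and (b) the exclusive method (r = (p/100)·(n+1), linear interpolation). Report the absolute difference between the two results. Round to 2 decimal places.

0.20

n = 12.
(a) r = 7.6; between ranks 7 (83) and 8 (84): 83.6.
(b) r = 7.8; between ranks 7 (83) and 8 (84): 83.8.
|83.6 − 83.8| = 0.2.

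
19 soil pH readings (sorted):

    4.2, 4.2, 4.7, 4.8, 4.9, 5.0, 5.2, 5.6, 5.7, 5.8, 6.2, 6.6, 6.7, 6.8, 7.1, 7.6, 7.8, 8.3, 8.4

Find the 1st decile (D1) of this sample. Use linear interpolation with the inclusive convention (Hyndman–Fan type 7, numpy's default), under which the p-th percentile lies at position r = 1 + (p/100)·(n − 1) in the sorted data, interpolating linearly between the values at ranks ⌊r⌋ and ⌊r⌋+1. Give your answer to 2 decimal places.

4.60

n = 19.
r = 1 + (10/100)·(19 − 1) = 1 + 1.8 = 2.8.
Rank 2 is 4.2 and rank 3 is 4.7.
Interpolate: 4.2 + 0.8·(4.7 − 4.2) = 4.2 + 0.8·0.5 = 4.6.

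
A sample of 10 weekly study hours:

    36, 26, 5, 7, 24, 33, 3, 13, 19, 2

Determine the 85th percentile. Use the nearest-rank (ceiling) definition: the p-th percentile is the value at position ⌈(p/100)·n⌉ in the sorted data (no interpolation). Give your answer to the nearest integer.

Sorted: 2, 3, 5, 7, 13, 19, 24, 26, 33, 36.
n = 10.
Position = ⌈85/100 · 10⌉ = ⌈8.5⌉ = 9.
The value at rank 9 is 33.

33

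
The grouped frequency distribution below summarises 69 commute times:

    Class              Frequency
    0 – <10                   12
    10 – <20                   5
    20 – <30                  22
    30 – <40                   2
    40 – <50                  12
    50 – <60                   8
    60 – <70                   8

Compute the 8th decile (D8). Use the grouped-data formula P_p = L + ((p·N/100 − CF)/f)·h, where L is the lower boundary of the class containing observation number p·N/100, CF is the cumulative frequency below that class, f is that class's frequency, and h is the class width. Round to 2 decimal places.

52.75

N = 69; target position k = 80/100 · 69 = 55.2.
Cumulative frequencies: 12, 17, 39, 41, 53, 61, 69.
Observation 55.2 falls in the class 50 – <60.
L = 50, CF = 53, f = 8, h = 10.
P80 = 50 + ((55.2 − 53)/8)·10 = 50 + 2.75 = 52.75.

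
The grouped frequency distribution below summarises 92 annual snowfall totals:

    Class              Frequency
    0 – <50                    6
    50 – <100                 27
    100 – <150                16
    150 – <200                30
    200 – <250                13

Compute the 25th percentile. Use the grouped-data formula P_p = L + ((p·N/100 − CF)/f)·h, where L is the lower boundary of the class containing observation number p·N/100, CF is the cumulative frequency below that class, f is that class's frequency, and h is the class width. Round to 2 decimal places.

N = 92; target position k = 25/100 · 92 = 23.
Cumulative frequencies: 6, 33, 49, 79, 92.
Observation 23 falls in the class 50 – <100.
L = 50, CF = 6, f = 27, h = 50.
P25 = 50 + ((23 − 6)/27)·50 = 50 + 31.4815 = 81.4815.

81.48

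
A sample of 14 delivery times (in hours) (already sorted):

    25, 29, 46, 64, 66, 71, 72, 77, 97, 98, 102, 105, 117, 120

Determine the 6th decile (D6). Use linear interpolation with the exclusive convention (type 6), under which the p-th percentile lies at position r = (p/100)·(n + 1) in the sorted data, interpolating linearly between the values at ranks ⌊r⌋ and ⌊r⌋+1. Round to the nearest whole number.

97

n = 14.
r = (60/100)·(14 + 1) = 9.
r is an integer, so P60 is the value at rank 9: 97.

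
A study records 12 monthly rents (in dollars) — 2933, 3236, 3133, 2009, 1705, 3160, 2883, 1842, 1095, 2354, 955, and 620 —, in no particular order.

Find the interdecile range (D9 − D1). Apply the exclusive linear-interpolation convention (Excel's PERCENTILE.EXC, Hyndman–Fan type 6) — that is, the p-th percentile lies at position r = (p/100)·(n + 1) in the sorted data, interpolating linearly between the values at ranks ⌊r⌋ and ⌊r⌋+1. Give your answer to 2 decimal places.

2492.70

Sorted: 620, 955, 1095, 1705, 1842, 2009, 2354, 2883, 2933, 3133, 3160, 3236.
n = 12.
P10: r = 1.3; ranks 1–2 are 620, 955; interpolating gives 720.5.
P90: r = 11.7; ranks 11–12 are 3160, 3236; interpolating gives 3213.2.
Difference: 3213.2 − 720.5 = 2492.7.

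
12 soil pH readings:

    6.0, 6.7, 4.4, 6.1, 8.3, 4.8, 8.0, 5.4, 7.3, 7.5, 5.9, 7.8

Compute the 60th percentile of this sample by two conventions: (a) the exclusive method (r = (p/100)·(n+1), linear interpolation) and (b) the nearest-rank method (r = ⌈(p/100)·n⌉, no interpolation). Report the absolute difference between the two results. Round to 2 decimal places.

Sorted: 4.4, 4.8, 5.4, 5.9, 6.0, 6.1, 6.7, 7.3, 7.5, 7.8, 8.0, 8.3.
n = 12.
(a) r = 7.8; between ranks 7 (6.7) and 8 (7.3): 7.18.
(b) the nearest-rank method: rank 8 → 7.3.
|7.18 − 7.3| = 0.12.

0.12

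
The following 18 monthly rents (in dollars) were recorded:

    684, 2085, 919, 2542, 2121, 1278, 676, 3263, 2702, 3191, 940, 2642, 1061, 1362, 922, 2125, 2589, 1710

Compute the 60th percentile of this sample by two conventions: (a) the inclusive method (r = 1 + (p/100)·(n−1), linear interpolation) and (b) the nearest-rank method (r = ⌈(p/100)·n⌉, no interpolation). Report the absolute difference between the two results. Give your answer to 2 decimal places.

Sorted: 676, 684, 919, 922, 940, 1061, 1278, 1362, 1710, 2085, 2121, 2125, 2542, 2589, 2642, 2702, 3191, 3263.
n = 18.
(a) r = 11.2; between ranks 11 (2121) and 12 (2125): 2121.8.
(b) the nearest-rank method: rank 11 → 2121.
|2121.8 − 2121| = 0.8.

0.80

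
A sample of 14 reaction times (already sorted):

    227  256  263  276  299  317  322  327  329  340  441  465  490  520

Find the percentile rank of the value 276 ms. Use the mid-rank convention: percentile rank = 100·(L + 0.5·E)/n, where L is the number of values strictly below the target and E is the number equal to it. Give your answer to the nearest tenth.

25.0

Count below 276: L = 3; count equal: E = 1; n = 14.
Percentile rank = 100·(3 + 0.5·1)/14 = 100·3.5/14 = 25.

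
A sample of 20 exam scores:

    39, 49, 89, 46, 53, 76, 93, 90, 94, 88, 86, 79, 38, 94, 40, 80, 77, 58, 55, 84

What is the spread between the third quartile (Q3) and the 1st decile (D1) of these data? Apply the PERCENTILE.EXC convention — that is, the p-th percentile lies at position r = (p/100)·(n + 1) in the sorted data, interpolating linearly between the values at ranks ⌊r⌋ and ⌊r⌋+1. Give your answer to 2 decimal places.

49.65

Sorted: 38, 39, 40, 46, 49, 53, 55, 58, 76, 77, 79, 80, 84, 86, 88, 89, 90, 93, 94, 94.
n = 20.
P10: r = 2.1; ranks 2–3 are 39, 40; interpolating gives 39.1.
P75: r = 15.75; ranks 15–16 are 88, 89; interpolating gives 88.75.
Difference: 88.75 − 39.1 = 49.65.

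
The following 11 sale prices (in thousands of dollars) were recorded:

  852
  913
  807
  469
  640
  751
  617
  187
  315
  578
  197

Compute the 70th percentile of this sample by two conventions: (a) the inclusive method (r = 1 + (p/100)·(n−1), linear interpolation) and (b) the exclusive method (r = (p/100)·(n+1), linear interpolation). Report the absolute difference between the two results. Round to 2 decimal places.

Sorted: 187, 197, 315, 469, 578, 617, 640, 751, 807, 852, 913.
n = 11.
(a) r = 8 → value at rank 8 = 751.
(b) r = 8.4; between ranks 8 (751) and 9 (807): 773.4.
|751 − 773.4| = 22.4.

22.40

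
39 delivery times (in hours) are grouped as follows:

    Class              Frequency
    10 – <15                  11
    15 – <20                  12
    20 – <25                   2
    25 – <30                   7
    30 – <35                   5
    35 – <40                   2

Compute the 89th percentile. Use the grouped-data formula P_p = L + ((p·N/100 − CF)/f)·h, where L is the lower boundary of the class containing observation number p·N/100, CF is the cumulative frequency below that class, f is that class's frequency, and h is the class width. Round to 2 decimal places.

N = 39; target position k = 89/100 · 39 = 34.71.
Cumulative frequencies: 11, 23, 25, 32, 37, 39.
Observation 34.71 falls in the class 30 – <35.
L = 30, CF = 32, f = 5, h = 5.
P89 = 30 + ((34.71 − 32)/5)·5 = 30 + 2.71 = 32.71.

32.71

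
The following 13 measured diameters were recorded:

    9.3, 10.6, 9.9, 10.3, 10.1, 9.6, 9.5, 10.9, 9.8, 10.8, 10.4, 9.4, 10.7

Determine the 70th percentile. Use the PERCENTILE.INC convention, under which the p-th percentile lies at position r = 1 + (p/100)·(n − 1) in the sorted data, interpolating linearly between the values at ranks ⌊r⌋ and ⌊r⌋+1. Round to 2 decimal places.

10.48

Sorted: 9.3, 9.4, 9.5, 9.6, 9.8, 9.9, 10.1, 10.3, 10.4, 10.6, 10.7, 10.8, 10.9.
n = 13.
r = 1 + (70/100)·(13 − 1) = 1 + 8.4 = 9.4.
Rank 9 is 10.4 and rank 10 is 10.6.
Interpolate: 10.4 + 0.4·(10.6 − 10.4) = 10.4 + 0.4·0.2 = 10.48.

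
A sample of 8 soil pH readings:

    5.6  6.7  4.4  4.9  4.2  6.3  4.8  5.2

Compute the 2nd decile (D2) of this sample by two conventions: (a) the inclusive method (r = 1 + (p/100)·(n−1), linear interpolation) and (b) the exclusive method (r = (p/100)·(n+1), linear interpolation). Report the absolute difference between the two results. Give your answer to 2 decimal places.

Sorted: 4.2, 4.4, 4.8, 4.9, 5.2, 5.6, 6.3, 6.7.
n = 8.
(a) r = 2.4; between ranks 2 (4.4) and 3 (4.8): 4.56.
(b) r = 1.8; between ranks 1 (4.2) and 2 (4.4): 4.36.
|4.56 − 4.36| = 0.2.

0.20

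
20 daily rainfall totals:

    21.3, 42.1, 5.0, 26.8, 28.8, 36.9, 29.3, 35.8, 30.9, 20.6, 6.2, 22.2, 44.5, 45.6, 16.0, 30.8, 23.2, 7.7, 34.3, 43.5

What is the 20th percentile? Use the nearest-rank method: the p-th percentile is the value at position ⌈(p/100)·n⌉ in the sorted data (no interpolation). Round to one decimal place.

Sorted: 5.0, 6.2, 7.7, 16.0, 20.6, 21.3, 22.2, 23.2, 26.8, 28.8, 29.3, 30.8, 30.9, 34.3, 35.8, 36.9, 42.1, 43.5, 44.5, 45.6.
n = 20.
Position = ⌈20/100 · 20⌉ = ⌈4⌉ = 4.
The value at rank 4 is 16.0.

16.0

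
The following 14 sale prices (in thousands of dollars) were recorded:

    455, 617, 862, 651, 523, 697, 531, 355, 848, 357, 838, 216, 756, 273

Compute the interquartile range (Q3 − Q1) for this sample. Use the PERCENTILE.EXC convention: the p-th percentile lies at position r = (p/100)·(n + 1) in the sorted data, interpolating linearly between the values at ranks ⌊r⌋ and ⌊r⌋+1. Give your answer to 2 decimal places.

420.00

Sorted: 216, 273, 355, 357, 455, 523, 531, 617, 651, 697, 756, 838, 848, 862.
n = 14.
P25: r = 3.75; ranks 3–4 are 355, 357; interpolating gives 356.5.
P75: r = 11.25; ranks 11–12 are 756, 838; interpolating gives 776.5.
Difference: 776.5 − 356.5 = 420.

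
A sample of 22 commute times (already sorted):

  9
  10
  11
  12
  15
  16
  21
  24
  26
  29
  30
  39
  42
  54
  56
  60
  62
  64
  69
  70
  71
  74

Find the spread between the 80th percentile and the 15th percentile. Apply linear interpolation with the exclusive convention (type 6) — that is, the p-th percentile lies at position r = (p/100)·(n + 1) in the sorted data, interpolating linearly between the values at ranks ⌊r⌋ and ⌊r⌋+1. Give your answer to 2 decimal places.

n = 22.
P15: r = 3.45; ranks 3–4 are 11, 12; interpolating gives 11.45.
P80: r = 18.4; ranks 18–19 are 64, 69; interpolating gives 66.
Difference: 66 − 11.45 = 54.55.

54.55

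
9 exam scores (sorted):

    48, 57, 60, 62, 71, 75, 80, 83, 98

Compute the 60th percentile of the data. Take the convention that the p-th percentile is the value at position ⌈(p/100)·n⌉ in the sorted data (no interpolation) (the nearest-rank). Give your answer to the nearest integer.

75

n = 9.
Position = ⌈60/100 · 9⌉ = ⌈5.4⌉ = 6.
The value at rank 6 is 75.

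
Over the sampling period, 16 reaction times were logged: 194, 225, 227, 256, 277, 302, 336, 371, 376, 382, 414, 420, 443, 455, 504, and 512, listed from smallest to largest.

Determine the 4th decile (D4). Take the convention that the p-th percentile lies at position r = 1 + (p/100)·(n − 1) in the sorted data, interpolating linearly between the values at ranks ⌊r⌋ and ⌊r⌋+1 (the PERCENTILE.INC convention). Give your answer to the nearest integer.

336

n = 16.
r = 1 + (40/100)·(16 − 1) = 1 + 6 = 7.
r is an integer, so P40 is the value at rank 7: 336.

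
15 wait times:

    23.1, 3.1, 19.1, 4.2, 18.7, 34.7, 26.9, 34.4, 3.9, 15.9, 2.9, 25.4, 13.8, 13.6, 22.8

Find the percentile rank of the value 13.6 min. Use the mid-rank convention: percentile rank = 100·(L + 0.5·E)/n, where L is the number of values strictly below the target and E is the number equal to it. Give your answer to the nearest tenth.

Sorted: 2.9, 3.1, 3.9, 4.2, 13.6, 13.8, 15.9, 18.7, 19.1, 22.8, 23.1, 25.4, 26.9, 34.4, 34.7.
Count below 13.6: L = 4; count equal: E = 1; n = 15.
Percentile rank = 100·(4 + 0.5·1)/15 = 100·4.5/15 = 30.

30.0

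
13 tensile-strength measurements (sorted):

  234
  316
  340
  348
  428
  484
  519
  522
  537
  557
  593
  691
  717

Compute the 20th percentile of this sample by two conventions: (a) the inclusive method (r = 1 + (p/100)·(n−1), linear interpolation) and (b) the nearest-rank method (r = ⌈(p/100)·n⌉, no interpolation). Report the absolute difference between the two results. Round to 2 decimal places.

3.20

n = 13.
(a) r = 3.4; between ranks 3 (340) and 4 (348): 343.2.
(b) the nearest-rank method: rank 3 → 340.
|343.2 − 340| = 3.2.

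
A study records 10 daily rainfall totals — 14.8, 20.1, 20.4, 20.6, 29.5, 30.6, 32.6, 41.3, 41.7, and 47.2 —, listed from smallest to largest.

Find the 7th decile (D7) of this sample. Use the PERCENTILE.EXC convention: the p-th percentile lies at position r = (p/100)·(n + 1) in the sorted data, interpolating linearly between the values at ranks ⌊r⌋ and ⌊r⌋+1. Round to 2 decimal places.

38.69

n = 10.
r = (70/100)·(10 + 1) = 7.7.
Rank 7 is 32.6 and rank 8 is 41.3.
Interpolate: 32.6 + 0.7·(41.3 − 32.6) = 32.6 + 0.7·8.7 = 38.69.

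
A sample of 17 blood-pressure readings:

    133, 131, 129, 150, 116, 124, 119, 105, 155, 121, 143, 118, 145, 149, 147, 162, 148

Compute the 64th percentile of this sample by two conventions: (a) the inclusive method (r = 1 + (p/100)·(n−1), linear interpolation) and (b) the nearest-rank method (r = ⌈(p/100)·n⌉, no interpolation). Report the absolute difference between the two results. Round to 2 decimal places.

Sorted: 105, 116, 118, 119, 121, 124, 129, 131, 133, 143, 145, 147, 148, 149, 150, 155, 162.
n = 17.
(a) r = 11.24; between ranks 11 (145) and 12 (147): 145.48.
(b) the nearest-rank method: rank 11 → 145.
|145.48 − 145| = 0.48.

0.48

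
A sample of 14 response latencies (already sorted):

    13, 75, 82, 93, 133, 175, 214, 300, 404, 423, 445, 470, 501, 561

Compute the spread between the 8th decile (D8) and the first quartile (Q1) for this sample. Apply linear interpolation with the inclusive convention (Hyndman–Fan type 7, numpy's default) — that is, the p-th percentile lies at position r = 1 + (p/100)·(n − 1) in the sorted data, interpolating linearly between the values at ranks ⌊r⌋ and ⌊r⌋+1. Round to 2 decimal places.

352.00

n = 14.
P25: r = 4.25; ranks 4–5 are 93, 133; interpolating gives 103.
P80: r = 11.4; ranks 11–12 are 445, 470; interpolating gives 455.
Difference: 455 − 103 = 352.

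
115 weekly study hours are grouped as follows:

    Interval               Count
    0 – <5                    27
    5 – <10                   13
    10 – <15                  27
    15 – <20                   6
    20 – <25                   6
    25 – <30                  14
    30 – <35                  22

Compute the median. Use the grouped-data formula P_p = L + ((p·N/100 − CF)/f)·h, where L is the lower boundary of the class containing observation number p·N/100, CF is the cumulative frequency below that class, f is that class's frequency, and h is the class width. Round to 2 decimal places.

N = 115; target position k = 50/100 · 115 = 57.5.
Cumulative frequencies: 27, 40, 67, 73, 79, 93, 115.
Observation 57.5 falls in the class 10 – <15.
L = 10, CF = 40, f = 27, h = 5.
P50 = 10 + ((57.5 − 40)/27)·5 = 10 + 3.24074 = 13.2407.

13.24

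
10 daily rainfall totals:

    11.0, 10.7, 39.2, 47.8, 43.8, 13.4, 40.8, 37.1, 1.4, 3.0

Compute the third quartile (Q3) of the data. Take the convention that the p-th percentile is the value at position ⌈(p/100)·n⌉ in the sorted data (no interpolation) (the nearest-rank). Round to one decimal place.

40.8

Sorted: 1.4, 3.0, 10.7, 11.0, 13.4, 37.1, 39.2, 40.8, 43.8, 47.8.
n = 10.
Position = ⌈75/100 · 10⌉ = ⌈7.5⌉ = 8.
The value at rank 8 is 40.8.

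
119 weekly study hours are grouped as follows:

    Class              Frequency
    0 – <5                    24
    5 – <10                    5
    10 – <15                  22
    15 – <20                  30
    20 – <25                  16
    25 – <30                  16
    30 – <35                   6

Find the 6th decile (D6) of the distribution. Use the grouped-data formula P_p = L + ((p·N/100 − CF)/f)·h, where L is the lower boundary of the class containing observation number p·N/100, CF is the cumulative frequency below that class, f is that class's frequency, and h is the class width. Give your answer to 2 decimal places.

N = 119; target position k = 60/100 · 119 = 71.4.
Cumulative frequencies: 24, 29, 51, 81, 97, 113, 119.
Observation 71.4 falls in the class 15 – <20.
L = 15, CF = 51, f = 30, h = 5.
P60 = 15 + ((71.4 − 51)/30)·5 = 15 + 3.4 = 18.4.

18.40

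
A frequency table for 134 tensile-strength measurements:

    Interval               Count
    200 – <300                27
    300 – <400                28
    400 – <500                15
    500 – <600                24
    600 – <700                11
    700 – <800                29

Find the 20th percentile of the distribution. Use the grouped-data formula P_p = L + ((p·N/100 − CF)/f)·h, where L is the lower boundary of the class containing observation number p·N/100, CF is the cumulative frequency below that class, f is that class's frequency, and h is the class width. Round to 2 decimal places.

N = 134; target position k = 20/100 · 134 = 26.8.
Cumulative frequencies: 27, 55, 70, 94, 105, 134.
Observation 26.8 falls in the class 200 – <300.
L = 200, CF = 0, f = 27, h = 100.
P20 = 200 + ((26.8 − 0)/27)·100 = 200 + 99.2593 = 299.259.

299.26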